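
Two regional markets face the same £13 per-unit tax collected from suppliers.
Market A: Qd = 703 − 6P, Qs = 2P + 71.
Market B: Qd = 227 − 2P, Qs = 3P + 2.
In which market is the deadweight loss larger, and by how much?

Market A, by £25.35.

Market A: pre-tax P* = £79, Q* = 229; post-tax Q = 209.5; deadweight loss = £126.75.
Market B: pre-tax P* = £45, Q* = 137; post-tax Q = 121.4; deadweight loss = £101.4.
Difference: £126.75 vs £101.4 → market A is larger by £25.35.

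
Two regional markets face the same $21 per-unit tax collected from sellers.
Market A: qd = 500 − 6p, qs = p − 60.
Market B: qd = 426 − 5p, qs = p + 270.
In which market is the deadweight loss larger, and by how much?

Market A: pre-tax p* = $80, q* = 20; post-tax q = 2; deadweight loss = $189.
Market B: pre-tax p* = $26, q* = 296; post-tax q = 278.5; deadweight loss = $183.75.
Difference: $189 vs $183.75 → market A is larger by $5.25.

Market A, by $5.25.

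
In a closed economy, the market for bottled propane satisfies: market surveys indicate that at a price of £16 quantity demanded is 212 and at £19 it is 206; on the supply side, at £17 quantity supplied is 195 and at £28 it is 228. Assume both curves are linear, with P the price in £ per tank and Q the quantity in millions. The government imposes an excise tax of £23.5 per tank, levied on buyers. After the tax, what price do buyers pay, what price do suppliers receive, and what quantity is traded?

Demand slope: (206 − 212)/(19 − 16) = -2, so Qd = 244 − 2P.
Supply slope: (228 − 195)/(28 − 17) = 3, so Qs = 3P + 144.
Before the tax: set 244 − 2P = 3P + 144 → P* = £20, Q* = 204.
With the tax collected from buyers, demand (in seller-price terms) shifts: Qd = 244 − 2(P + 23.5).
New equilibrium: buyers pay £34.1, suppliers receive £10.6, Q = 175.8. (Wedge: Pb − Ps = 23.5.)
The less price-elastic side of the market bears the larger share of a per-unit tax.

Buyers pay £34.1; suppliers receive £10.6; quantity = 175.8.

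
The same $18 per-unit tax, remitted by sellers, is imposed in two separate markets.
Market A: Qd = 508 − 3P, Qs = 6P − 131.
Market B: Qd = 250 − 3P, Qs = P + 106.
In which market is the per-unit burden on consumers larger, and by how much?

Market A: pre-tax P* = $71, Q* = 295; post-tax Q = 259; per-unit burden on consumers = $12.
Market B: pre-tax P* = $36, Q* = 142; post-tax Q = 128.5; per-unit burden on consumers = $4.5.
Difference: $12 vs $4.5 → market A is larger by $7.5.

Market A, by $7.5.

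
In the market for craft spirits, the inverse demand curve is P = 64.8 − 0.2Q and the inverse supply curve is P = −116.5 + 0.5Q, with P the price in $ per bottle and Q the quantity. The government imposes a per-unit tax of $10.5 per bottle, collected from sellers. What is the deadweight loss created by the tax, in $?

Deadweight loss = $78.75.

Inverting to Q(P) form: Qd = 324 − 5P; Qs = 2P + 233.
Without the tax, 324 − 5P = 2P + 233 gives 7P = 91, so P* = $13 and Q* = 259.
With the tax collected from sellers, supply shifts: Qs = 2(P − 10.5) + 233.
Solving gives Q = 244 with consumers paying $16 and sellers receiving $5.5 (the $10.5 wedge).
Quantity falls by |ΔQ| = |259 − 244| = 15.
DWL = ½ · t · |ΔQ| = ½ · 10.5 · 15 = $78.75.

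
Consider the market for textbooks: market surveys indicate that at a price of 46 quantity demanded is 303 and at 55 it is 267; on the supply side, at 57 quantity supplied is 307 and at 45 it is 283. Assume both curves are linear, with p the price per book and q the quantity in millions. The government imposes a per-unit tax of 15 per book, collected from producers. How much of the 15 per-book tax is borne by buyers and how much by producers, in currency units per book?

Buyers bear 5 per book; producers bear 10 per book.

Demand slope: (267 − 303)/(55 − 46) = -4, so qd = 487 − 4p.
Supply slope: (283 − 307)/(45 − 57) = 2, so qs = 2p + 193.
Before the tax: set 487 − 4p = 2p + 193 → p* = 49, q* = 291.
With the tax collected from producers, supply shifts: qs = 2(p − 15) + 193.
Solving gives q = 271 with buyers paying 54 and producers receiving 39 (the 15 wedge).
Burden on buyers: 5; on producers: 10. (They sum to 15.)
The less price-elastic side of the market bears the larger share of a per-unit tax.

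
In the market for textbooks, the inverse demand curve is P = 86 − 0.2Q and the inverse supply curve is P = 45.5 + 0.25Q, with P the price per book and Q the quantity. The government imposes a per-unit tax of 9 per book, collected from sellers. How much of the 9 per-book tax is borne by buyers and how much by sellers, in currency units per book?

Buyers bear 4 per book; sellers bear 5 per book.

Inverting to Q(P) form: Qd = 430 − 5P; Qs = 4P − 182.
Before the tax: set 430 − 5P = 4P − 182 → P* = 68, Q* = 90.
With the tax collected from sellers, supply shifts: Qs = 4(P − 9) − 182.
New equilibrium: buyers pay 72, sellers receive 63, Q = 70. (Wedge: Pb − Ps = 9.)
Burden on buyers: 4; on sellers: 5. (They sum to 9.)
The less price-elastic side of the market bears the larger share of a per-unit tax.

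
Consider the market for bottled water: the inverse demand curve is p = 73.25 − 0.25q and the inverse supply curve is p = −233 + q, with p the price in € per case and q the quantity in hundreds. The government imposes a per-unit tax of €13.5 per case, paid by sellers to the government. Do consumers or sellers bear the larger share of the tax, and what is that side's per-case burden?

Inverting to q(p) form: qd = 293 − 4p; qs = p + 233.
Before the tax: set 293 − 4p = p + 233 → p* = €12, q* = 245.
With the tax collected from sellers, supply shifts: qs = (p − 13.5) + 233.
Solving gives q = 234.2 with consumers paying €14.7 and sellers receiving €1.2 (the €13.5 wedge).
Per-case burden: consumers €2.7, sellers €10.8.
Sellers take the larger share because supply is less price-elastic here (demand slope 4 vs supply slope 1).
The less price-elastic side of the market bears the larger share of a per-unit tax.

Sellers bear the larger share: €10.8 per case.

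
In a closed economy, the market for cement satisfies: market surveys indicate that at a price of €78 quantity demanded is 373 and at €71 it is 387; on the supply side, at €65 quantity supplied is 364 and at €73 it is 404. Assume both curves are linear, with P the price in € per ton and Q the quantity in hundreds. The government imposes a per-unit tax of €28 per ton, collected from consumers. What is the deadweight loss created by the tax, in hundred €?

Demand slope: (387 − 373)/(71 − 78) = -2, so Qd = 529 − 2P.
Supply slope: (404 − 364)/(73 − 65) = 5, so Qs = 5P + 39.
Before the tax: set 529 − 2P = 5P + 39 → P* = €70, Q* = 389.
With the tax collected from consumers, demand (in seller-price terms) shifts: Qd = 529 − 2(P + 28).
Solving gives Q = 349 with consumers paying €90 and suppliers receiving €62 (the €28 wedge).
Quantity falls by |ΔQ| = |389 − 349| = 40.
DWL = ½ · t · |ΔQ| = ½ · 28 · 40 = €560.

Deadweight loss = €560 hundred.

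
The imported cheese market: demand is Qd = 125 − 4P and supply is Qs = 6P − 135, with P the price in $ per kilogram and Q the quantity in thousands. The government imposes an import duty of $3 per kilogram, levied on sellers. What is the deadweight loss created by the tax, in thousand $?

Before the tax: set 125 − 4P = 6P − 135 → P* = $26, Q* = 21.
With the tax collected from sellers, supply shifts: Qs = 6(P − 3) − 135.
New equilibrium: consumers pay $27.8, sellers receive $24.8, Q = 13.8. (Wedge: Pb − Ps = 3.)
Quantity falls by |ΔQ| = |21 − 13.8| = 7.2.
DWL = ½ · t · |ΔQ| = ½ · 3 · 7.2 = $10.8.

Deadweight loss = $10.8 thousand.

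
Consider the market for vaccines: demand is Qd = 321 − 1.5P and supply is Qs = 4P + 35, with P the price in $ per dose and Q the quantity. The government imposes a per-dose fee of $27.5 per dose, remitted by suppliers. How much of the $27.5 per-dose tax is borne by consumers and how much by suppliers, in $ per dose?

Consumers bear $20 per dose; suppliers bear $7.5 per dose.

Before the tax: set 321 − 1.5P = 4P + 35 → P* = $52, Q* = 243.
With the tax collected from suppliers, supply shifts: Qs = 4(P − 27.5) + 35.
Solving gives Q = 213 with consumers paying $72 and suppliers receiving $44.5 (the $27.5 wedge).
Burden on consumers: $20; on suppliers: $7.5. (They sum to $27.5.)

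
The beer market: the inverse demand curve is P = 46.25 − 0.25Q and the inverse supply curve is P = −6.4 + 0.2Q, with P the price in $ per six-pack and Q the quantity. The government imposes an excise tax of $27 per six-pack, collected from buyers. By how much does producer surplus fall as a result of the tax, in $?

Rewrite in direct form: Qd = 185 − 4P and Qs = 5P + 32.
Without the tax, 185 − 4P = 5P + 32 gives 9P = 153, so P* = $17 and Q* = 117.
With the tax collected from buyers, demand (in seller-price terms) shifts: Qd = 185 − 4(P + 27).
New equilibrium: buyers pay $32, producers receive $5, Q = 57. (Wedge: Pb − Ps = 27.)
ΔPS is the trapezoid between Q = 57 and Q = 117 of height $12: ½ · (117 + 57) · 12 = $1044.

Producer surplus falls by $1044.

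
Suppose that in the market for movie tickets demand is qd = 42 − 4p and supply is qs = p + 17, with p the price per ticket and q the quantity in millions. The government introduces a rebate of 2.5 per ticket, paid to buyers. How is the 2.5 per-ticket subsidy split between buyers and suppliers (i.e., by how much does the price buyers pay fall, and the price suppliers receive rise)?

Before the subsidy: set 42 − 4p = p + 17 → p* = 5, q* = 22.
With a per-unit subsidy paid to buyers, each effectively pays p − 2.5, so demand becomes qd = 42 − 4(p − 2.5).
Solving gives q = 24 with buyers paying 4.5 and suppliers receiving 7 (the 2.5 wedge).
Gain to buyers: 0.5; to suppliers: 2. (They sum to 2.5.)

Buyers gain 0.5 per ticket; suppliers gain 2 per ticket.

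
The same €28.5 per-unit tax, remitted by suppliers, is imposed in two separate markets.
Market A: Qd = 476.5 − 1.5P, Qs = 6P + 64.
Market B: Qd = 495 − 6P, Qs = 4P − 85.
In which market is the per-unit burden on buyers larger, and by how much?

Market A: pre-tax P* = €55, Q* = 394; post-tax Q = 359.8; per-unit burden on buyers = €22.8.
Market B: pre-tax P* = €58, Q* = 147; post-tax Q = 78.6; per-unit burden on buyers = €11.4.
Difference: €22.8 vs €11.4 → market A is larger by €11.4.

Market A, by €11.4.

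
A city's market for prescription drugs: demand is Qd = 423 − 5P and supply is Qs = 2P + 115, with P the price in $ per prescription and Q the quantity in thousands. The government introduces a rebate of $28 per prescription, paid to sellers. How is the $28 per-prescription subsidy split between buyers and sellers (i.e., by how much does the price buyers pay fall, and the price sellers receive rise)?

Buyers gain $8 per prescription; sellers gain $20 per prescription.

Before the subsidy: set 423 − 5P = 2P + 115 → P* = $44, Q* = 203.
With a per-unit subsidy paid to sellers, each receives P + 28 per unit sold, so supply becomes Qs = 2(P + 28) + 115.
New equilibrium: buyers pay $36, sellers receive $64, Q = 243. (Wedge: Pb − Ps = −28.)
Gain to buyers: $8; to sellers: $20. (They sum to $28.)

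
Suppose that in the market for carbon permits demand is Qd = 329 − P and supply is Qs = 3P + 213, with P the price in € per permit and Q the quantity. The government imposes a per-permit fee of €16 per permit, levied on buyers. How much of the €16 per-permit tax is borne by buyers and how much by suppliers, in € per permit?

Without the tax, 329 − P = 3P + 213 gives 4P = 116, so P* = €29 and Q* = 300.
With the tax collected from buyers, demand (in seller-price terms) shifts: Qd = 329 − (P + 16).
New equilibrium: buyers pay €41, suppliers receive €25, Q = 288. (Wedge: Pb − Ps = 16.)
Burden on buyers: €12; on suppliers: €4. (They sum to €16.)

Buyers bear €12 per permit; suppliers bear €4 per permit.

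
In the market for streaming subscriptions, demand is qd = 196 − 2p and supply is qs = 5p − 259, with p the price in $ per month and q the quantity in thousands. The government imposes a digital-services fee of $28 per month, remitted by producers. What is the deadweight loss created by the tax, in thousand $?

Deadweight loss = $560 thousand.

Before the tax: set 196 − 2p = 5p − 259 → p* = $65, q* = 66.
With the tax collected from producers, supply shifts: qs = 5(p − 28) − 259.
Solving gives q = 26 with buyers paying $85 and producers receiving $57 (the $28 wedge).
Quantity falls by |ΔQ| = |66 − 26| = 40.
DWL = ½ · t · |ΔQ| = ½ · 28 · 40 = $560.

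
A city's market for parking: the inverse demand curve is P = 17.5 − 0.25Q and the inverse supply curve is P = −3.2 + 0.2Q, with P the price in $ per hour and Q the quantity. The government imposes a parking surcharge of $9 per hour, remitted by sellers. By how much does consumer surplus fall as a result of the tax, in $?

Inverting to Q(P) form: Qd = 70 − 4P; Qs = 5P + 16.
Without the tax, 70 − 4P = 5P + 16 gives 9P = 54, so P* = $6 and Q* = 46.
With the tax collected from sellers, supply shifts: Qs = 5(P − 9) + 16.
New equilibrium: buyers pay $11, sellers receive $2, Q = 26. (Wedge: Pb − Ps = 9.)
ΔCS is the trapezoid between Q = 26 and Q = 46 of height $5: ½ · (46 + 26) · 5 = $180.

Consumer surplus falls by $180.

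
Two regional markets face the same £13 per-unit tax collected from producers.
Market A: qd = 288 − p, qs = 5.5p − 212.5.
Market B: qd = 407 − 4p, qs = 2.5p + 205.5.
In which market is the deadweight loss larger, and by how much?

Market A: pre-tax p* = £77, q* = 211; post-tax q = 200; deadweight loss = £71.5.
Market B: pre-tax p* = £31, q* = 283; post-tax q = 263; deadweight loss = £130.
Difference: £71.5 vs £130 → market B is larger by £58.5.

Market B, by £58.5.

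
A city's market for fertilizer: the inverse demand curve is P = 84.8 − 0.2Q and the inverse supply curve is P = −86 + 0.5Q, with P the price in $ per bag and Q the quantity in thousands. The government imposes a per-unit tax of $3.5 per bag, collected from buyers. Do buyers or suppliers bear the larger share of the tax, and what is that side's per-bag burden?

Rewrite in direct form: Qd = 424 − 5P and Qs = 2P + 172.
Before the tax: set 424 − 5P = 2P + 172 → P* = $36, Q* = 244.
With the tax collected from buyers, demand (in seller-price terms) shifts: Qd = 424 − 5(P + 3.5).
New equilibrium: buyers pay $37, suppliers receive $33.5, Q = 239. (Wedge: Pb − Ps = 3.5.)
Per-bag burden: buyers $1, suppliers $2.5.
Suppliers take the larger share because supply is less price-elastic here (demand slope 5 vs supply slope 2).
The less price-elastic side of the market bears the larger share of a per-unit tax.

Suppliers bear the larger share: $2.5 per bag.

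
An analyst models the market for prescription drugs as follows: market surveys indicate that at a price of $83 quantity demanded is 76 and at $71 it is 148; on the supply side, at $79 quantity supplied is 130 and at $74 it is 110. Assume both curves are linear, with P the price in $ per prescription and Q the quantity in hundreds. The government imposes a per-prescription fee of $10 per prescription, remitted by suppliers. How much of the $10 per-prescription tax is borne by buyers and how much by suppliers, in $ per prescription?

Buyers bear $4 per prescription; suppliers bear $6 per prescription.

Demand slope: (148 − 76)/(71 − 83) = -6, so Qd = 574 − 6P.
Supply slope: (110 − 130)/(74 − 79) = 4, so Qs = 4P − 186.
Without the tax, 574 − 6P = 4P − 186 gives 10P = 760, so P* = $76 and Q* = 118.
With the tax collected from suppliers, supply shifts: Qs = 4(P − 10) − 186.
New equilibrium: buyers pay $80, suppliers receive $70, Q = 94. (Wedge: Pb − Ps = 10.)
Burden on buyers: $4; on suppliers: $6. (They sum to $10.)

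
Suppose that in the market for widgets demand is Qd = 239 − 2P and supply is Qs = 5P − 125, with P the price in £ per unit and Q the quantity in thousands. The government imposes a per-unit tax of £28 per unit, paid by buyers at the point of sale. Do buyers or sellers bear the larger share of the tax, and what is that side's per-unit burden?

Buyers bear the larger share: £20 per unit.

Before the tax: set 239 − 2P = 5P − 125 → P* = £52, Q* = 135.
With the tax collected from buyers, demand (in seller-price terms) shifts: Qd = 239 − 2(P + 28).
Solving gives Q = 95 with buyers paying £72 and sellers receiving £44 (the £28 wedge).
Per-unit burden: buyers £20, sellers £8.
Buyers take the larger share because demand is less price-elastic here (demand slope 2 vs supply slope 5).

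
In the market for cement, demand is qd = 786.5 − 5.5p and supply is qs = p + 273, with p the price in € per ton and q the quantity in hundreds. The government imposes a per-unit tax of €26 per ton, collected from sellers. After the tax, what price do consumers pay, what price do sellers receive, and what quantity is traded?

Consumers pay €83; sellers receive €57; quantity = 330.

Before the tax: set 786.5 − 5.5p = p + 273 → p* = €79, q* = 352.
With the tax collected from sellers, supply shifts: qs = (p − 26) + 273.
Solving gives q = 330 with consumers paying €83 and sellers receiving €57 (the €26 wedge).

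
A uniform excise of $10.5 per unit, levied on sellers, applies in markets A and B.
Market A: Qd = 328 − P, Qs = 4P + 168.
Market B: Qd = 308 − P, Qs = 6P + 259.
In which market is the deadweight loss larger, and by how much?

Market B, by $3.15.

Market A: pre-tax P* = $32, Q* = 296; post-tax Q = 287.6; deadweight loss = $44.1.
Market B: pre-tax P* = $7, Q* = 301; post-tax Q = 292; deadweight loss = $47.25.
Difference: $44.1 vs $47.25 → market B is larger by $3.15.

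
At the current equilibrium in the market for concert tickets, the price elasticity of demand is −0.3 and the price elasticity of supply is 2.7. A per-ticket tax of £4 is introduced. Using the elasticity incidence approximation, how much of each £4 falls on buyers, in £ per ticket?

Incidence ratio: buyers' share ≈ εs / (εs + |εd|) = 2.7 / (2.7 + 0.3) = 0.9.
So buyers bear ≈ 0.9 × £4 = £3.6; suppliers bear £0.4.

Buyers bear ≈ £3.6 per ticket.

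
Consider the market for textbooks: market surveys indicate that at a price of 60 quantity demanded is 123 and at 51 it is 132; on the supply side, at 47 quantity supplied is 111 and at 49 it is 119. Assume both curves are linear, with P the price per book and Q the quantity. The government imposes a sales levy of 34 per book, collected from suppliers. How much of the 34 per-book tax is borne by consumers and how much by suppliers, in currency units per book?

Demand slope: (132 − 123)/(51 − 60) = -1, so Qd = 183 − P.
Supply slope: (119 − 111)/(49 − 47) = 4, so Qs = 4P − 77.
Before the tax: set 183 − P = 4P − 77 → P* = 52, Q* = 131.
With the tax collected from suppliers, supply shifts: Qs = 4(P − 34) − 77.
New equilibrium: consumers pay 79.2, suppliers receive 45.2, Q = 103.8. (Wedge: Pb − Ps = 34.)
Burden on consumers: 27.2; on suppliers: 6.8. (They sum to 34.)
The less price-elastic side of the market bears the larger share of a per-unit tax.

Consumers bear 27.2 per book; suppliers bear 6.8 per book.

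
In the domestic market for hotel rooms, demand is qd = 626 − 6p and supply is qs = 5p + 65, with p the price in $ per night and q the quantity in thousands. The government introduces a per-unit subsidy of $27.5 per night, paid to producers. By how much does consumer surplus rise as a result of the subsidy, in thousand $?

Consumer surplus rises by $4468.75 thousand.

Without the subsidy, 626 − 6p = 5p + 65 gives 11p = 561, so p* = $51 and q* = 320.
With a per-unit subsidy paid to producers, each receives p + 27.5 per unit sold, so supply becomes qs = 5(p + 27.5) + 65.
Solving gives q = 395 with buyers paying $38.5 and producers receiving $66 (the $27.5 wedge).
ΔCS is the trapezoid between Q = 395 and Q = 320 of height $12.5: ½ · (320 + 395) · 12.5 = $4468.75.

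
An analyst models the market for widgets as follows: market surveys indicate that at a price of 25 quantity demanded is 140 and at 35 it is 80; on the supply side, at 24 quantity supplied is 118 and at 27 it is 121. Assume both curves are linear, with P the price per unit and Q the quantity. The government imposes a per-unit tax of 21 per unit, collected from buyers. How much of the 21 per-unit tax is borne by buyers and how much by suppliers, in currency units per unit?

Demand slope: (80 − 140)/(35 − 25) = -6, so Qd = 290 − 6P.
Supply slope: (121 − 118)/(27 − 24) = 1, so Qs = P + 94.
Before the tax: set 290 − 6P = P + 94 → P* = 28, Q* = 122.
With the tax collected from buyers, demand (in seller-price terms) shifts: Qd = 290 − 6(P + 21).
Solving gives Q = 104 with buyers paying 31 and suppliers receiving 10 (the 21 wedge).
Burden on buyers: 3; on suppliers: 18. (They sum to 21.)

Buyers bear 3 per unit; suppliers bear 18 per unit.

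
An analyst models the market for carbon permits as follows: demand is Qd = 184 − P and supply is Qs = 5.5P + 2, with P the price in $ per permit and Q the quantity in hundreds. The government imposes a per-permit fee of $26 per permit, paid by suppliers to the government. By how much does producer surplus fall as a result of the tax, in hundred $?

Producer surplus falls by $580 hundred.

Without the tax, 184 − P = 5.5P + 2 gives 6.5P = 182, so P* = $28 and Q* = 156.
With the tax collected from suppliers, supply shifts: Qs = 5.5(P − 26) + 2.
New equilibrium: buyers pay $50, suppliers receive $24, Q = 134. (Wedge: Pb − Ps = 26.)
ΔPS is the trapezoid between Q = 134 and Q = 156 of height $4: ½ · (156 + 134) · 4 = $580.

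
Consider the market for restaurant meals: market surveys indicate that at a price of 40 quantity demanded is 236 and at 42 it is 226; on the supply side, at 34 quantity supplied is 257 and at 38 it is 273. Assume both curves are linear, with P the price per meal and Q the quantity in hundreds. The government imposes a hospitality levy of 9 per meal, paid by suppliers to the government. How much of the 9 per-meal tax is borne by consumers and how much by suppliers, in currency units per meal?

Demand slope: (226 − 236)/(42 − 40) = -5, so Qd = 436 − 5P.
Supply slope: (273 − 257)/(38 − 34) = 4, so Qs = 4P + 121.
Without the tax, 436 − 5P = 4P + 121 gives 9P = 315, so P* = 35 and Q* = 261.
With the tax collected from suppliers, supply shifts: Qs = 4(P − 9) + 121.
Solving gives Q = 241 with consumers paying 39 and suppliers receiving 30 (the 9 wedge).
Burden on consumers: 4; on suppliers: 5. (They sum to 9.)

Consumers bear 4 per meal; suppliers bear 5 per meal.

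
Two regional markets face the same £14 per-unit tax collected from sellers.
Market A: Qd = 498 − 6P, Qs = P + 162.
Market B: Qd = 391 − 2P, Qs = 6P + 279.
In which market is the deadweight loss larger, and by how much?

Market A: pre-tax P* = £48, Q* = 210; post-tax Q = 198; deadweight loss = £84.
Market B: pre-tax P* = £14, Q* = 363; post-tax Q = 342; deadweight loss = £147.
Difference: £84 vs £147 → market B is larger by £63.

Market B, by £63.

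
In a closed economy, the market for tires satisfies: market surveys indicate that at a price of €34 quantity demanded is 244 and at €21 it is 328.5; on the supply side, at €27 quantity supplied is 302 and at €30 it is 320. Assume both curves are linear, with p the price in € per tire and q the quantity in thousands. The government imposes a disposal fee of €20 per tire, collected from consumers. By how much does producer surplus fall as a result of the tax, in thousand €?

Demand slope: (328.5 − 244)/(21 − 34) = -6.5, so qd = 465 − 6.5p.
Supply slope: (320 − 302)/(30 − 27) = 6, so qs = 6p + 140.
Without the tax, 465 − 6.5p = 6p + 140 gives 12.5p = 325, so p* = €26 and q* = 296.
With the tax collected from consumers, demand (in seller-price terms) shifts: qd = 465 − 6.5(p + 20).
Solving gives q = 233.6 with consumers paying €35.6 and sellers receiving €15.6 (the €20 wedge).
ΔPS is the trapezoid between Q = 233.6 and Q = 296 of height €10.4: ½ · (296 + 233.6) · 10.4 = €2753.92.

Producer surplus falls by €2753.92 thousand.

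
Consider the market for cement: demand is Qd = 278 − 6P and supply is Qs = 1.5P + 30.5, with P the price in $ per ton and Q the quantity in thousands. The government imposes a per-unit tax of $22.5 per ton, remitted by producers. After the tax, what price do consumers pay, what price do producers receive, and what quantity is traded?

Consumers pay $37.5; producers receive $15; quantity = 53.

Without the tax, 278 − 6P = 1.5P + 30.5 gives 7.5P = 247.5, so P* = $33 and Q* = 80.
With the tax collected from producers, supply shifts: Qs = 1.5(P − 22.5) + 30.5.
Solving gives Q = 53 with consumers paying $37.5 and producers receiving $15 (the $22.5 wedge).
The less price-elastic side of the market bears the larger share of a per-unit tax.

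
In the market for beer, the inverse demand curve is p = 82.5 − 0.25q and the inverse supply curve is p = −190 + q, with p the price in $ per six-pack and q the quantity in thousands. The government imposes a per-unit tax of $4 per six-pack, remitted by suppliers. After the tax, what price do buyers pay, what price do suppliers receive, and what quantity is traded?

Buyers pay $28.8; suppliers receive $24.8; quantity = 214.8.

Rewrite in direct form: qd = 330 − 4p and qs = p + 190.
Without the tax, 330 − 4p = p + 190 gives 5p = 140, so p* = $28 and q* = 218.
With the tax collected from suppliers, supply shifts: qs = (p − 4) + 190.
Solving gives q = 214.8 with buyers paying $28.8 and suppliers receiving $24.8 (the $4 wedge).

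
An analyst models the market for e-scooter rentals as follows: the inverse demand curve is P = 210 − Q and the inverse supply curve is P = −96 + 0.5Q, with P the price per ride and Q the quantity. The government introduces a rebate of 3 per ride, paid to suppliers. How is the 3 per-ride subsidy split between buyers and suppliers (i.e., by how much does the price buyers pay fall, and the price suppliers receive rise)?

Buyers gain 2 per ride; suppliers gain 1 per ride.

Inverting to Q(P) form: Qd = 210 − P; Qs = 2P + 192.
Before the subsidy: set 210 − P = 2P + 192 → P* = 6, Q* = 204.
With a per-unit subsidy paid to suppliers, each receives P + 3 per unit sold, so supply becomes Qs = 2(P + 3) + 192.
New equilibrium: buyers pay 4, suppliers receive 7, Q = 206. (Wedge: Pb − Ps = −3.)
Gain to buyers: 2; to suppliers: 1. (They sum to 3.)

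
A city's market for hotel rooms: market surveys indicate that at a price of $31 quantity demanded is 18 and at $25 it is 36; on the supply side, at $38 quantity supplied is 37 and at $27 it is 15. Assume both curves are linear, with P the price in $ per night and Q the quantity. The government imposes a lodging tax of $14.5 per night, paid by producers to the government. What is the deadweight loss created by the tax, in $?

Demand slope: (36 − 18)/(25 − 31) = -3, so Qd = 111 − 3P.
Supply slope: (15 − 37)/(27 − 38) = 2, so Qs = 2P − 39.
Before the tax: set 111 − 3P = 2P − 39 → P* = $30, Q* = 21.
With the tax collected from producers, supply shifts: Qs = 2(P − 14.5) − 39.
Solving gives Q = 3.6 with buyers paying $35.8 and producers receiving $21.3 (the $14.5 wedge).
Quantity falls by |ΔQ| = |21 − 3.6| = 17.4.
DWL = ½ · t · |ΔQ| = ½ · 14.5 · 17.4 = $126.15.

Deadweight loss = $126.15.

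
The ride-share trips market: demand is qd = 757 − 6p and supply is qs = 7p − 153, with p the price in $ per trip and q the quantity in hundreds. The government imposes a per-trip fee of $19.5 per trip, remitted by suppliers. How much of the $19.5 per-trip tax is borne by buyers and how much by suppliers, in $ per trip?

Before the tax: set 757 − 6p = 7p − 153 → p* = $70, q* = 337.
With the tax collected from suppliers, supply shifts: qs = 7(p − 19.5) − 153.
Solving gives q = 274 with buyers paying $80.5 and suppliers receiving $61 (the $19.5 wedge).
Burden on buyers: $10.5; on suppliers: $9. (They sum to $19.5.)
The less price-elastic side of the market bears the larger share of a per-unit tax.

Buyers bear $10.5 per trip; suppliers bear $9 per trip.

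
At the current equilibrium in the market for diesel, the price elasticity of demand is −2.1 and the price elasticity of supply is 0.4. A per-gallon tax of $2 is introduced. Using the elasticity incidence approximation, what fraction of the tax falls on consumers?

Incidence ratio: consumers' share ≈ εs / (εs + |εd|) = 0.4 / (0.4 + 2.1) = 0.16.
Supply is the less elastic side, so consumers bear the smaller share.

Consumers' share ≈ 0.16.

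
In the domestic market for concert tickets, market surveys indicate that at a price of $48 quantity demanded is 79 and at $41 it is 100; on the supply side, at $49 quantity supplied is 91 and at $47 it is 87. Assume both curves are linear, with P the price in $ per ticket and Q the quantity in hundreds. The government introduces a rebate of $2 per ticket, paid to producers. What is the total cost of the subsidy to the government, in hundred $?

Demand slope: (100 − 79)/(41 − 48) = -3, so Qd = 223 − 3P.
Supply slope: (87 − 91)/(47 − 49) = 2, so Qs = 2P − 7.
Without the subsidy, 223 − 3P = 2P − 7 gives 5P = 230, so P* = $46 and Q* = 85.
With a per-unit subsidy paid to producers, each receives P + 2 per unit sold, so supply becomes Qs = 2(P + 2) − 7.
New equilibrium: consumers pay $45.2, producers receive $47.2, Q = 87.4. (Wedge: Pb − Ps = −2.)
Outlay = t · Q = 2 · 87.4 = $174.8.

Government outlay = $174.8 hundred.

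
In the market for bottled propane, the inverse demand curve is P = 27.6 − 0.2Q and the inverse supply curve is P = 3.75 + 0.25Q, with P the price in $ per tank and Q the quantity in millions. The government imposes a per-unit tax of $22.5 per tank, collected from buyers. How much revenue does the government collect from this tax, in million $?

Inverting to Q(P) form: Qd = 138 − 5P; Qs = 4P − 15.
Before the tax: set 138 − 5P = 4P − 15 → P* = $17, Q* = 53.
With the tax collected from buyers, demand (in seller-price terms) shifts: Qd = 138 − 5(P + 22.5).
New equilibrium: buyers pay $27, sellers receive $4.5, Q = 3. (Wedge: Pb − Ps = 22.5.)
Revenue = t · Q = 22.5 · 3 = $67.5.

Tax revenue = $67.5 million.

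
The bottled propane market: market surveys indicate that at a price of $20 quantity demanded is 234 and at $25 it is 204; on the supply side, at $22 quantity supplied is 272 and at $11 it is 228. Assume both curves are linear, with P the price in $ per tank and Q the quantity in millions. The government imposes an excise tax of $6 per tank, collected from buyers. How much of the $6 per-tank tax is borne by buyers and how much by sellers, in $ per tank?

Buyers bear $2.4 per tank; sellers bear $3.6 per tank.

Demand slope: (204 − 234)/(25 − 20) = -6, so Qd = 354 − 6P.
Supply slope: (228 − 272)/(11 − 22) = 4, so Qs = 4P + 184.
Without the tax, 354 − 6P = 4P + 184 gives 10P = 170, so P* = $17 and Q* = 252.
With the tax collected from buyers, demand (in seller-price terms) shifts: Qd = 354 − 6(P + 6).
Solving gives Q = 237.6 with buyers paying $19.4 and sellers receiving $13.4 (the $6 wedge).
Burden on buyers: $2.4; on sellers: $3.6. (They sum to $6.)
The less price-elastic side of the market bears the larger share of a per-unit tax.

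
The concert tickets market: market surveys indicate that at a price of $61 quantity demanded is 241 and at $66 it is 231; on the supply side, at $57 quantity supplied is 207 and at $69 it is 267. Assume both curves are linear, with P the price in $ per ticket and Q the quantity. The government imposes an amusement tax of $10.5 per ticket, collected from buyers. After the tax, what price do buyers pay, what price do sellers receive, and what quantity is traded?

Demand slope: (231 − 241)/(66 − 61) = -2, so Qd = 363 − 2P.
Supply slope: (267 − 207)/(69 − 57) = 5, so Qs = 5P − 78.
Before the tax: set 363 − 2P = 5P − 78 → P* = $63, Q* = 237.
With the tax collected from buyers, demand (in seller-price terms) shifts: Qd = 363 − 2(P + 10.5).
New equilibrium: buyers pay $70.5, sellers receive $60, Q = 222. (Wedge: Pb − Ps = 10.5.)
The less price-elastic side of the market bears the larger share of a per-unit tax.

Buyers pay $70.5; sellers receive $60; quantity = 222.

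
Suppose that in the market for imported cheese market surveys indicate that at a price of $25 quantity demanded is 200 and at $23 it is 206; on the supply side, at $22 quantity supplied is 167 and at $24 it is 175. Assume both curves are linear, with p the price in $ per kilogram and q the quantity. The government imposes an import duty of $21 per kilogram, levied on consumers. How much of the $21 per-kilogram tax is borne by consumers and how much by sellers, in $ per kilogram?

Consumers bear $12 per kilogram; sellers bear $9 per kilogram.

Demand slope: (206 − 200)/(23 − 25) = -3, so qd = 275 − 3p.
Supply slope: (175 − 167)/(24 − 22) = 4, so qs = 4p + 79.
Without the tax, 275 − 3p = 4p + 79 gives 7p = 196, so p* = $28 and q* = 191.
With the tax collected from consumers, demand (in seller-price terms) shifts: qd = 275 − 3(p + 21).
New equilibrium: consumers pay $40, sellers receive $19, q = 155. (Wedge: pb − ps = 21.)
Burden on consumers: $12; on sellers: $9. (They sum to $21.)
The less price-elastic side of the market bears the larger share of a per-unit tax.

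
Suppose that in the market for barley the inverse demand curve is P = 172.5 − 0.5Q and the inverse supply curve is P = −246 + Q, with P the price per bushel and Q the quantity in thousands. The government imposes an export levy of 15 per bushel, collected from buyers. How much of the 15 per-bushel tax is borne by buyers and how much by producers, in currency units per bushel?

Buyers bear 5 per bushel; producers bear 10 per bushel.

Inverting to Q(P) form: Qd = 345 − 2P; Qs = P + 246.
Without the tax, 345 − 2P = P + 246 gives 3P = 99, so P* = 33 and Q* = 279.
With the tax collected from buyers, demand (in seller-price terms) shifts: Qd = 345 − 2(P + 15).
New equilibrium: buyers pay 38, producers receive 23, Q = 269. (Wedge: Pb − Ps = 15.)
Burden on buyers: 5; on producers: 10. (They sum to 15.)
The less price-elastic side of the market bears the larger share of a per-unit tax.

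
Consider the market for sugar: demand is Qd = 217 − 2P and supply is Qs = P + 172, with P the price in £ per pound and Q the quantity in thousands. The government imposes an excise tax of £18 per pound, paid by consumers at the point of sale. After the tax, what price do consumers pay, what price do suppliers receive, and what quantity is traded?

Consumers pay £21; suppliers receive £3; quantity = 175.

Without the tax, 217 − 2P = P + 172 gives 3P = 45, so P* = £15 and Q* = 187.
With the tax collected from consumers, demand (in seller-price terms) shifts: Qd = 217 − 2(P + 18).
New equilibrium: consumers pay £21, suppliers receive £3, Q = 175. (Wedge: Pb − Ps = 18.)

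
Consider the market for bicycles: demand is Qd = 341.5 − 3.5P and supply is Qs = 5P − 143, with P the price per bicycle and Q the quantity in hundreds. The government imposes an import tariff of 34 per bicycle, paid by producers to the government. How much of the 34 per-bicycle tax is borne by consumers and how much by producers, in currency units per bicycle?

Without the tax, 341.5 − 3.5P = 5P − 143 gives 8.5P = 484.5, so P* = 57 and Q* = 142.
With the tax collected from producers, supply shifts: Qs = 5(P − 34) − 143.
Solving gives Q = 72 with consumers paying 77 and producers receiving 43 (the 34 wedge).
Burden on consumers: 20; on producers: 14. (They sum to 34.)

Consumers bear 20 per bicycle; producers bear 14 per bicycle.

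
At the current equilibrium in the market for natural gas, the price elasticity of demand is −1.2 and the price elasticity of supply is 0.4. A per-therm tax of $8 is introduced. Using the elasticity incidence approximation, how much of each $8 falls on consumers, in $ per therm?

Incidence ratio: consumers' share ≈ εs / (εs + |εd|) = 0.4 / (0.4 + 1.2) = 0.25.
So consumers bear ≈ 0.25 × $8 = $2; suppliers bear $6.

Consumers bear ≈ $2 per therm.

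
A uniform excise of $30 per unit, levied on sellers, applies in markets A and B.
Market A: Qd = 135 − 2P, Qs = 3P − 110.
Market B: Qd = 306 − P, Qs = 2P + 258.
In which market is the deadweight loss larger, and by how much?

Market A, by $240.

Market A: pre-tax P* = $49, Q* = 37; post-tax Q = 1; deadweight loss = $540.
Market B: pre-tax P* = $16, Q* = 290; post-tax Q = 270; deadweight loss = $300.
Difference: $540 vs $300 → market A is larger by $240.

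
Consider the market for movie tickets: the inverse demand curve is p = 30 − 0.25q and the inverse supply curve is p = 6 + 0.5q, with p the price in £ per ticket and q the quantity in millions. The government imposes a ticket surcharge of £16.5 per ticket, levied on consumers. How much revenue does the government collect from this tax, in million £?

Tax revenue = £165 million.

Inverting to q(p) form: qd = 120 − 4p; qs = 2p − 12.
Without the tax, 120 − 4p = 2p − 12 gives 6p = 132, so p* = £22 and q* = 32.
With the tax collected from consumers, demand (in seller-price terms) shifts: qd = 120 − 4(p + 16.5).
Solving gives q = 10 with consumers paying £27.5 and suppliers receiving £11 (the £16.5 wedge).
Revenue = t · Q = 16.5 · 10 = £165.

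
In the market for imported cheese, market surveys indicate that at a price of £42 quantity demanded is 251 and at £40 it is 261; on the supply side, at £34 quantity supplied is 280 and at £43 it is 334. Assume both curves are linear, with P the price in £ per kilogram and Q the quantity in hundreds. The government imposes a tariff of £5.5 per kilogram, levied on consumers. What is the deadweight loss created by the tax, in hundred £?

Demand slope: (261 − 251)/(40 − 42) = -5, so Qd = 461 − 5P.
Supply slope: (334 − 280)/(43 − 34) = 6, so Qs = 6P + 76.
Without the tax, 461 − 5P = 6P + 76 gives 11P = 385, so P* = £35 and Q* = 286.
With the tax collected from consumers, demand (in seller-price terms) shifts: Qd = 461 − 5(P + 5.5).
Solving gives Q = 271 with consumers paying £38 and producers receiving £32.5 (the £5.5 wedge).
Quantity falls by |ΔQ| = |286 − 271| = 15.
DWL = ½ · t · |ΔQ| = ½ · 5.5 · 15 = £41.25.

Deadweight loss = £41.25 hundred.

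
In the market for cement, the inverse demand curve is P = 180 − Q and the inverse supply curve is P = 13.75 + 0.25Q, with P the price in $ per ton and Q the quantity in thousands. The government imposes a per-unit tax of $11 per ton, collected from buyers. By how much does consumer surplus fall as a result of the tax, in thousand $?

Inverting to Q(P) form: Qd = 180 − P; Qs = 4P − 55.
Without the tax, 180 − P = 4P − 55 gives 5P = 235, so P* = $47 and Q* = 133.
With the tax collected from buyers, demand (in seller-price terms) shifts: Qd = 180 − (P + 11).
Solving gives Q = 124.2 with buyers paying $55.8 and sellers receiving $44.8 (the $11 wedge).
ΔCS is the trapezoid between Q = 124.2 and Q = 133 of height $8.8: ½ · (133 + 124.2) · 8.8 = $1131.68.

Consumer surplus falls by $1131.68 thousand.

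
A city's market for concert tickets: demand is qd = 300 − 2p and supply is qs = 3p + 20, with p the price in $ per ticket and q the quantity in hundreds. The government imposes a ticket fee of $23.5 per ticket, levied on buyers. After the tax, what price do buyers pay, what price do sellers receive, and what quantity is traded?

Buyers pay $70.1; sellers receive $46.6; quantity = 159.8.

Before the tax: set 300 − 2p = 3p + 20 → p* = $56, q* = 188.
With the tax collected from buyers, demand (in seller-price terms) shifts: qd = 300 − 2(p + 23.5).
Solving gives q = 159.8 with buyers paying $70.1 and sellers receiving $46.6 (the $23.5 wedge).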